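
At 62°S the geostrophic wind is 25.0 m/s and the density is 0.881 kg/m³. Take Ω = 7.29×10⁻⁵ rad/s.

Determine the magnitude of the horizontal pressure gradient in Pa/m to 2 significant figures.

Coriolis parameter at 62°S:
f = 2Ω sin φ = 2 × 7.29×10⁻⁵ × sin 62° = 1.29×10⁻⁴ s⁻¹
Geostrophic balance rearranged: |∂P/∂n| = f ρ V_g
|∂P/∂n| = 1.29×10⁻⁴ × 0.881 × 25.0 = 2.84×10⁻³ Pa/m

2.8×10⁻³ Pa/m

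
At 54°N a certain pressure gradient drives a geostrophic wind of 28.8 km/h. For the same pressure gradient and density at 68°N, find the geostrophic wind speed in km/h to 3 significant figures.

With the same pressure gradient and density, V_g ∝ 1/f ∝ 1/sin φ.
V₂ = V₁ · sin φ₁ / sin φ₂ = 28.8 × sin 54° / sin 68°
V₂ = 28.8 × 0.8090/0.9272 = 25.1 km/h

25.1 km/h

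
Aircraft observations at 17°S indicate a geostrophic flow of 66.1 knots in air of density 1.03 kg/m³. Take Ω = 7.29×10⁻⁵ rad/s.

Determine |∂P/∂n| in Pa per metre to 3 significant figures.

Coriolis parameter at 17°S:
f = 2Ω sin φ = 2 × 7.29×10⁻⁵ × sin 17° = 4.26×10⁻⁵ s⁻¹
Wind speed in SI: 66.1 knots = 34.0 m/s
Geostrophic balance rearranged: |∂P/∂n| = f ρ V_g
|∂P/∂n| = 4.26×10⁻⁵ × 1.03 × 34.0 = 1.49×10⁻³ Pa/m

1.49×10⁻³ Pa/m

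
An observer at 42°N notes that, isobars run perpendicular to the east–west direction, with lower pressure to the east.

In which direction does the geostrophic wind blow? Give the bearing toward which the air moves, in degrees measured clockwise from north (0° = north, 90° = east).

180°

The pressure-gradient force points toward the east (bearing 090°).
Geostrophic balance: in the Northern Hemisphere the Coriolis force deflects motion to the right, so the geostrophic wind blows 90° to the right of the pressure-gradient force (low pressure on the left).
Rotating 090° by 90° clockwise gives 180° — the wind blows toward the south.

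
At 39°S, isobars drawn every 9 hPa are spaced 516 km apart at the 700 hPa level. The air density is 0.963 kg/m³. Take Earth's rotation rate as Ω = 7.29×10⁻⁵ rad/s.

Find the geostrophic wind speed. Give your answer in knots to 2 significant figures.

38 knots

Coriolis parameter at 39°S:
f = 2Ω sin φ = 2 × 7.29×10⁻⁵ × sin 39° = 9.18×10⁻⁵ s⁻¹
Pressure gradient: |∂P/∂n| = 900 Pa / 516000 m = 1.74×10⁻³ Pa/m
Geostrophic balance (pressure-gradient force = Coriolis force):
V_g = (1/(fρ)) |∂P/∂n| = 1.74×10⁻³ / (9.18×10⁻⁵ × 0.963) = 19.7 m/s
Converting: 19.7 m/s × 1.944 = 38 knots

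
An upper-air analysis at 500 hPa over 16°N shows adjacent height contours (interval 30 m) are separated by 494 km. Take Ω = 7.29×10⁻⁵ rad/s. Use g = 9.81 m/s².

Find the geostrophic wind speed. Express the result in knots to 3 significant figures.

Coriolis parameter at 16°N:
f = 2Ω sin φ = 2 × 7.29×10⁻⁵ × sin 16° = 4.02×10⁻⁵ s⁻¹
Height gradient: |∂Z/∂n| = 30 m / 494000 m = 6.07×10⁻⁵
On a pressure surface, geostrophic balance gives V_g = (g/f)|∂Z/∂n|:
V_g = 9.81 × 6.07×10⁻⁵ / 4.02×10⁻⁵ = 14.8 m/s
Converting: 14.8 m/s × 1.944 = 28.8 knots

28.8 knots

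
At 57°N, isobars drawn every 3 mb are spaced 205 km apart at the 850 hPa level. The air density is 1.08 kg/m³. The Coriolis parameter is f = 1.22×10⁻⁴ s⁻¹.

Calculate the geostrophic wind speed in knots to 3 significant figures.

21.6 knots

Pressure gradient: |∂P/∂n| = 300 Pa / 205000 m = 1.46×10⁻³ Pa/m
Geostrophic balance (pressure-gradient force = Coriolis force):
V_g = (1/(fρ)) |∂P/∂n| = 1.46×10⁻³ / (1.22×10⁻⁴ × 1.08) = 11.1 m/s
Converting: 11.1 m/s × 1.944 = 21.6 knots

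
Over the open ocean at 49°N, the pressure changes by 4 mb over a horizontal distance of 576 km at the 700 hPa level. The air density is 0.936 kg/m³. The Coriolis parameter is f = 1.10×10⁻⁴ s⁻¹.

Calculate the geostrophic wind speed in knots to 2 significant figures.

Pressure gradient: |∂P/∂n| = 400 Pa / 576000 m = 6.94×10⁻⁴ Pa/m
Geostrophic balance (pressure-gradient force = Coriolis force):
V_g = (1/(fρ)) |∂P/∂n| = 6.94×10⁻⁴ / (1.10×10⁻⁴ × 0.936) = 6.74 m/s
Converting: 6.74 m/s × 1.944 = 13 knots

13 knots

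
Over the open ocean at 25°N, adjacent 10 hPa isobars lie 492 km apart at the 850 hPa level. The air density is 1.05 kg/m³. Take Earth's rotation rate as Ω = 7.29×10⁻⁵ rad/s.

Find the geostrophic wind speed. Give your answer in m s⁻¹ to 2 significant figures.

31 m s⁻¹

Coriolis parameter at 25°N:
f = 2Ω sin φ = 2 × 7.29×10⁻⁵ × sin 25° = 6.16×10⁻⁵ s⁻¹
Pressure gradient: |∂P/∂n| = 1000 Pa / 492000 m = 2.03×10⁻³ Pa/m
Geostrophic balance (pressure-gradient force = Coriolis force):
V_g = (1/(fρ)) |∂P/∂n| = 2.03×10⁻³ / (6.16×10⁻⁵ × 1.05) = 31.4 m/s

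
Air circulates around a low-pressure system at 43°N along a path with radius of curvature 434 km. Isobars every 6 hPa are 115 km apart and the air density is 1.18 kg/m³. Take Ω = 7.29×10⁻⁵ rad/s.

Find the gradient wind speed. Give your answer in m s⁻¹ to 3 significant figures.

Coriolis parameter at 43°N:
f = 2Ω sin φ = 2 × 7.29×10⁻⁵ × sin 43° = 9.94×10⁻⁵ s⁻¹
Pressure gradient: |∂P/∂n| = 600 Pa / 115000 m = 5.22×10⁻³ Pa/m
Geostrophic speed: V_g = |∂P/∂n|/(fρ) = 5.22×10⁻³/(9.94×10⁻⁵ × 1.18) = 44.5 m/s
Around a low, centrifugal force acts outward with Coriolis, so pressure-gradient force balances both:
(1/ρ)|∂P/∂n| = fV + V²/R  →  V² + fR·V − fR·V_g = 0
With fR = 9.94×10⁻⁵ × 434×10³ m = 43.2 m/s:
V = [−fR + √((fR)² + 4 fR V_g)]/2 = [−43.2 + √(43.2² + 4×43.2×44.5)]/2 = 27.3 m/s
Subgeostrophic (V < V_g = 44.5 m/s), as expected around a low.

27.3 m s⁻¹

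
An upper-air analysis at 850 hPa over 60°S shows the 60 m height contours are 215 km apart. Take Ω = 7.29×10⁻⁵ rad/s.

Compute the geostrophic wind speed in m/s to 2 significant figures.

22 m/s

Coriolis parameter at 60°S:
f = 2Ω sin φ = 2 × 7.29×10⁻⁵ × sin 60° = 1.26×10⁻⁴ s⁻¹
Height gradient: |∂Z/∂n| = 60 m / 215000 m = 2.79×10⁻⁴
On a pressure surface, geostrophic balance gives V_g = (g/f)|∂Z/∂n|:
V_g = 9.81 × 2.79×10⁻⁴ / 1.26×10⁻⁴ = 21.7 m/s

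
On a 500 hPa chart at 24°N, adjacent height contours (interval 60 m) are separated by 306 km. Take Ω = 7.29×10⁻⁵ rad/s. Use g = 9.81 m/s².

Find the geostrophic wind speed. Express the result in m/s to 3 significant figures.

Coriolis parameter at 24°N:
f = 2Ω sin φ = 2 × 7.29×10⁻⁵ × sin 24° = 5.93×10⁻⁵ s⁻¹
Height gradient: |∂Z/∂n| = 60 m / 306000 m = 1.96×10⁻⁴
On a pressure surface, geostrophic balance gives V_g = (g/f)|∂Z/∂n|:
V_g = 9.81 × 1.96×10⁻⁴ / 5.93×10⁻⁵ = 32.4 m/s

32.4 m/s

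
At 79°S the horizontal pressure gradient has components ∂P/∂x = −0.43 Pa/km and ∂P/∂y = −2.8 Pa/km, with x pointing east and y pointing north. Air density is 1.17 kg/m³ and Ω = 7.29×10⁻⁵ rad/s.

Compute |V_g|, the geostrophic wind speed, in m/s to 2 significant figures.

Coriolis parameter at 79°S:
f = 2Ω sin φ = 2 × 7.29×10⁻⁵ × sin 79° = 1.43×10⁻⁴ s⁻¹
In the Southern Hemisphere f is negative: f = −1.43×10⁻⁴ s⁻¹.
Component geostrophic relations (x east, y north):
u_g = −(1/(fρ)) ∂P/∂y,  v_g = (1/(fρ)) ∂P/∂x
u_g = −(−2.8×10⁻³)/(−1.43×10⁻⁴ × 1.17) = −16.7 m/s;  v_g = (−0.43×10⁻³)/(−1.43×10⁻⁴ × 1.17) = 2.57 m/s
|V_g| = √(u_g² + v_g²) = 16.9 m/s

17 m/s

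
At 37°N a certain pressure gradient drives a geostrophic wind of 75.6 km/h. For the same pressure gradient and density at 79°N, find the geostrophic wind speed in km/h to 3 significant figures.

With the same pressure gradient and density, V_g ∝ 1/f ∝ 1/sin φ.
V₂ = V₁ · sin φ₁ / sin φ₂ = 75.6 × sin 37° / sin 79°
V₂ = 75.6 × 0.6018/0.9816 = 46.3 km/h

46.3 km/h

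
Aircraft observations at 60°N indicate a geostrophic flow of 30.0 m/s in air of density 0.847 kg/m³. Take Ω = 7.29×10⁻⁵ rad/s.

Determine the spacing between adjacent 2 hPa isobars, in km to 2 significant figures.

62 km

Coriolis parameter at 60°N:
f = 2Ω sin φ = 2 × 7.29×10⁻⁵ × sin 60° = 1.26×10⁻⁴ s⁻¹
Geostrophic balance rearranged: |∂P/∂n| = f ρ V_g
|∂P/∂n| = 1.26×10⁻⁴ × 0.847 × 30.0 = 3.21×10⁻³ Pa/m
Isobar spacing: Δn = ΔP/|∂P/∂n| = 200 Pa / 3.21×10⁻³ Pa/m = 62336 m ≈ 62 km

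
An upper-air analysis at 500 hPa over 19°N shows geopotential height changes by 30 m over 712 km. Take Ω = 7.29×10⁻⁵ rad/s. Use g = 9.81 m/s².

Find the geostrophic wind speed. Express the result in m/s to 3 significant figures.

Coriolis parameter at 19°N:
f = 2Ω sin φ = 2 × 7.29×10⁻⁵ × sin 19° = 4.75×10⁻⁵ s⁻¹
Height gradient: |∂Z/∂n| = 30 m / 712000 m = 4.21×10⁻⁵
On a pressure surface, geostrophic balance gives V_g = (g/f)|∂Z/∂n|:
V_g = 9.81 × 4.21×10⁻⁵ / 4.75×10⁻⁵ = 8.71 m/s

8.71 m/s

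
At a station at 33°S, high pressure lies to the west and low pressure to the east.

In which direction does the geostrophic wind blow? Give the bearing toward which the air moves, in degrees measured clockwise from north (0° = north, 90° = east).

The pressure-gradient force points toward the east (bearing 090°).
Geostrophic balance: in the Southern Hemisphere the Coriolis force deflects motion to the left, so the geostrophic wind blows 90° to the left of the pressure-gradient force (low pressure on the right).
Rotating 090° by 90° counterclockwise gives 000° — the wind blows toward the north.

000°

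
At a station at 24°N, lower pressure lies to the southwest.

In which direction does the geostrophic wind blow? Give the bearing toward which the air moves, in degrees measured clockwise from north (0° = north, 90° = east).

The pressure-gradient force points toward the southwest (bearing 225°).
Geostrophic balance: in the Northern Hemisphere the Coriolis force deflects motion to the right, so the geostrophic wind blows 90° to the right of the pressure-gradient force (low pressure on the left).
Rotating 225° by 90° clockwise gives 315° — the wind blows toward the northwest.

315°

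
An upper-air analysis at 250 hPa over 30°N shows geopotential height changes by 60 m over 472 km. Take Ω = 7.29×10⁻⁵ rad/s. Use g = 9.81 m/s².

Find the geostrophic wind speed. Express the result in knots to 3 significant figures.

Coriolis parameter at 30°N:
f = 2Ω sin φ = 2 × 7.29×10⁻⁵ × sin 30° = 7.29×10⁻⁵ s⁻¹
Height gradient: |∂Z/∂n| = 60 m / 472000 m = 1.27×10⁻⁴
On a pressure surface, geostrophic balance gives V_g = (g/f)|∂Z/∂n|:
V_g = 9.81 × 1.27×10⁻⁴ / 7.29×10⁻⁵ = 17.1 m/s
Converting: 17.1 m/s × 1.944 = 33.3 knots

33.3 knots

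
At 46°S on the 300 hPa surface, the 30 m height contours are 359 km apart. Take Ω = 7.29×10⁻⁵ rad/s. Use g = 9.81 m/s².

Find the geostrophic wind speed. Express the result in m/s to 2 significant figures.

7.8 m/s

Coriolis parameter at 46°S:
f = 2Ω sin φ = 2 × 7.29×10⁻⁵ × sin 46° = 1.05×10⁻⁴ s⁻¹
Height gradient: |∂Z/∂n| = 30 m / 359000 m = 8.36×10⁻⁵
On a pressure surface, geostrophic balance gives V_g = (g/f)|∂Z/∂n|:
V_g = 9.81 × 8.36×10⁻⁵ / 1.05×10⁻⁴ = 7.82 m/s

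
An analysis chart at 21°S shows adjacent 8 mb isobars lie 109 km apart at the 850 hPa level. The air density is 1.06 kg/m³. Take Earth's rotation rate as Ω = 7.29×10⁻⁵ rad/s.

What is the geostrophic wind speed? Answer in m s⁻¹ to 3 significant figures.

133 m s⁻¹

Coriolis parameter at 21°S:
f = 2Ω sin φ = 2 × 7.29×10⁻⁵ × sin 21° = 5.23×10⁻⁵ s⁻¹
Pressure gradient: |∂P/∂n| = 800 Pa / 109000 m = 7.34×10⁻³ Pa/m
Geostrophic balance (pressure-gradient force = Coriolis force):
V_g = (1/(fρ)) |∂P/∂n| = 7.34×10⁻³ / (5.23×10⁻⁵ × 1.06) = 133 m/s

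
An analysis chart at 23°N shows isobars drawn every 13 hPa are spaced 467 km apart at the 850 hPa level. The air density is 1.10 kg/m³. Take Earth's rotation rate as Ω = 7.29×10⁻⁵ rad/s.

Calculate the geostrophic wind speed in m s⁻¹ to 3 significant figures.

Coriolis parameter at 23°N:
f = 2Ω sin φ = 2 × 7.29×10⁻⁵ × sin 23° = 5.70×10⁻⁵ s⁻¹
Pressure gradient: |∂P/∂n| = 1300 Pa / 467000 m = 2.78×10⁻³ Pa/m
Geostrophic balance (pressure-gradient force = Coriolis force):
V_g = (1/(fρ)) |∂P/∂n| = 2.78×10⁻³ / (5.70×10⁻⁵ × 1.10) = 44.4 m/s

44.4 m s⁻¹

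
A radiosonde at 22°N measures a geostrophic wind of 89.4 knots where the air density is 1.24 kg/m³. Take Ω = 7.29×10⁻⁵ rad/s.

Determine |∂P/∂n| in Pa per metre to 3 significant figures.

3.11×10⁻³ Pa/m

Coriolis parameter at 22°N:
f = 2Ω sin φ = 2 × 7.29×10⁻⁵ × sin 22° = 5.46×10⁻⁵ s⁻¹
Wind speed in SI: 89.4 knots = 46.0 m/s
Geostrophic balance rearranged: |∂P/∂n| = f ρ V_g
|∂P/∂n| = 5.46×10⁻⁵ × 1.24 × 46.0 = 3.11×10⁻³ Pa/m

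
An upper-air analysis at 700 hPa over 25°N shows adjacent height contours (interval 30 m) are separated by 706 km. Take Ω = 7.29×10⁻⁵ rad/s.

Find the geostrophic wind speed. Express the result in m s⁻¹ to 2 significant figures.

Coriolis parameter at 25°N:
f = 2Ω sin φ = 2 × 7.29×10⁻⁵ × sin 25° = 6.16×10⁻⁵ s⁻¹
Height gradient: |∂Z/∂n| = 30 m / 706000 m = 4.25×10⁻⁵
On a pressure surface, geostrophic balance gives V_g = (g/f)|∂Z/∂n|:
V_g = 9.81 × 4.25×10⁻⁵ / 6.16×10⁻⁵ = 6.77 m/s

6.8 m s⁻¹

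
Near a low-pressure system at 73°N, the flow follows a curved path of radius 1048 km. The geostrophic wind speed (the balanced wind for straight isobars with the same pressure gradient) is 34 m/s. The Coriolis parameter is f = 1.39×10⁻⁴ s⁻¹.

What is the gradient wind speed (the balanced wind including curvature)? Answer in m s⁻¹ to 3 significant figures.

28.4 m s⁻¹

Around a low, centrifugal force acts outward with Coriolis, so pressure-gradient force balances both:
(1/ρ)|∂P/∂n| = fV + V²/R  →  V² + fR·V − fR·V_g = 0
With fR = 1.39×10⁻⁴ × 1048×10³ m = 146 m/s:
V = [−fR + √((fR)² + 4 fR V_g)]/2 = [−146 + √(146² + 4×146×34)]/2 = 28.4 m/s
Subgeostrophic (V < V_g = 34 m/s), as expected around a low.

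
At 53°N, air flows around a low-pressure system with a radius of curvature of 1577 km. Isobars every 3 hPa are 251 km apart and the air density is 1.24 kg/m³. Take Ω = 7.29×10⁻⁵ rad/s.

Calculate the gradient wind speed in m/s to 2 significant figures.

Coriolis parameter at 53°N:
f = 2Ω sin φ = 2 × 7.29×10⁻⁵ × sin 53° = 1.16×10⁻⁴ s⁻¹
Pressure gradient: |∂P/∂n| = 300 Pa / 251000 m = 1.20×10⁻³ Pa/m
Geostrophic speed: V_g = |∂P/∂n|/(fρ) = 1.20×10⁻³/(1.16×10⁻⁴ × 1.24) = 8.28 m/s
Around a low, centrifugal force acts outward with Coriolis, so pressure-gradient force balances both:
(1/ρ)|∂P/∂n| = fV + V²/R  →  V² + fR·V − fR·V_g = 0
With fR = 1.16×10⁻⁴ × 1577×10³ m = 184 m/s:
V = [−fR + √((fR)² + 4 fR V_g)]/2 = [−184 + √(184² + 4×184×8.28)]/2 = 7.94 m/s
Subgeostrophic (V < V_g = 8.28 m/s), as expected around a low.

7.9 m/s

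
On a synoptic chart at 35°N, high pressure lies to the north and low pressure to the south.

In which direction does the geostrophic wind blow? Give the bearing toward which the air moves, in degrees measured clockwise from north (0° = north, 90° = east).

The pressure-gradient force points toward the south (bearing 180°).
Geostrophic balance: in the Northern Hemisphere the Coriolis force deflects motion to the right, so the geostrophic wind blows 90° to the right of the pressure-gradient force (low pressure on the left).
Rotating 180° by 90° clockwise gives 270° — the wind blows toward the west.

270°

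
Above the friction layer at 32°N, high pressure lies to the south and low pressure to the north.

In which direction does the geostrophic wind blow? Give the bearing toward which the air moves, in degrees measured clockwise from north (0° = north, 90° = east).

090°

The pressure-gradient force points toward the north (bearing 000°).
Geostrophic balance: in the Northern Hemisphere the Coriolis force deflects motion to the right, so the geostrophic wind blows 90° to the right of the pressure-gradient force (low pressure on the left).
Rotating 000° by 90° clockwise gives 090° — the wind blows toward the east.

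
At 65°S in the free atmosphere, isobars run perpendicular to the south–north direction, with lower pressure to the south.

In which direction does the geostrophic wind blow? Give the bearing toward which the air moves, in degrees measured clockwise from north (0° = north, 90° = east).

090°

The pressure-gradient force points toward the south (bearing 180°).
Geostrophic balance: in the Southern Hemisphere the Coriolis force deflects motion to the left, so the geostrophic wind blows 90° to the left of the pressure-gradient force (low pressure on the right).
Rotating 180° by 90° counterclockwise gives 090° — the wind blows toward the east.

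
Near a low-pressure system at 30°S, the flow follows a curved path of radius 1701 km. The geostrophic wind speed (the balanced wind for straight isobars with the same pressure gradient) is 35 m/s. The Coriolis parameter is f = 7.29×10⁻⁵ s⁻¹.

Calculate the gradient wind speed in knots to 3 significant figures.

Around a low, centrifugal force acts outward with Coriolis, so pressure-gradient force balances both:
(1/ρ)|∂P/∂n| = fV + V²/R  →  V² + fR·V − fR·V_g = 0
With fR = 7.29×10⁻⁵ × 1701×10³ m = 124 m/s:
V = [−fR + √((fR)² + 4 fR V_g)]/2 = [−124 + √(124² + 4×124×35)]/2 = 28.5 m/s
Subgeostrophic (V < V_g = 35 m/s), as expected around a low.
Converting: 28.5 m/s × 1.944 = 55.3 knots

55.3 knots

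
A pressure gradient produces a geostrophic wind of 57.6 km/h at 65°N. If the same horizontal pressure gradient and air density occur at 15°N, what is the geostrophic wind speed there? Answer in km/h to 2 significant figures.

With the same pressure gradient and density, V_g ∝ 1/f ∝ 1/sin φ.
V₂ = V₁ · sin φ₁ / sin φ₂ = 57.6 × sin 65° / sin 15°
V₂ = 57.6 × 0.9063/0.2588 = 200 km/h

200 km/h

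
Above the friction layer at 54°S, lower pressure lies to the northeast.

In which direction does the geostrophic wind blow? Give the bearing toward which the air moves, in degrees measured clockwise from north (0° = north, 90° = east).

315°

The pressure-gradient force points toward the northeast (bearing 045°).
Geostrophic balance: in the Southern Hemisphere the Coriolis force deflects motion to the left, so the geostrophic wind blows 90° to the left of the pressure-gradient force (low pressure on the right).
Rotating 045° by 90° counterclockwise gives 315° — the wind blows toward the northwest.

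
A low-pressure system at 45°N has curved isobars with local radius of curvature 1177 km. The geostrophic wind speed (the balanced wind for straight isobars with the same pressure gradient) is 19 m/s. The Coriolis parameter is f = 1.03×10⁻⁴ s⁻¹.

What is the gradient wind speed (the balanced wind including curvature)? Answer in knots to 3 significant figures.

Around a low, centrifugal force acts outward with Coriolis, so pressure-gradient force balances both:
(1/ρ)|∂P/∂n| = fV + V²/R  →  V² + fR·V − fR·V_g = 0
With fR = 1.03×10⁻⁴ × 1177×10³ m = 121 m/s:
V = [−fR + √((fR)² + 4 fR V_g)]/2 = [−121 + √(121² + 4×121×19)]/2 = 16.7 m/s
Subgeostrophic (V < V_g = 19 m/s), as expected around a low.
Converting: 16.7 m/s × 1.944 = 32.5 knots

32.5 knots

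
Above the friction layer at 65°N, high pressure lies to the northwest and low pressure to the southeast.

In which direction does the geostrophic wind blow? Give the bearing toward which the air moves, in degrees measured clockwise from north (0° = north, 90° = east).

The pressure-gradient force points toward the southeast (bearing 135°).
Geostrophic balance: in the Northern Hemisphere the Coriolis force deflects motion to the right, so the geostrophic wind blows 90° to the right of the pressure-gradient force (low pressure on the left).
Rotating 135° by 90° clockwise gives 225° — the wind blows toward the southwest.

225°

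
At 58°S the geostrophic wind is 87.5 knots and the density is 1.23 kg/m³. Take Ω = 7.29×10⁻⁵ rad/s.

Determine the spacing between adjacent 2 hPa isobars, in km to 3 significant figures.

29.2 km

Coriolis parameter at 58°S:
f = 2Ω sin φ = 2 × 7.29×10⁻⁵ × sin 58° = 1.24×10⁻⁴ s⁻¹
Wind speed in SI: 87.5 knots = 45.0 m/s
Geostrophic balance rearranged: |∂P/∂n| = f ρ V_g
|∂P/∂n| = 1.24×10⁻⁴ × 1.23 × 45.0 = 6.85×10⁻³ Pa/m
Isobar spacing: Δn = ΔP/|∂P/∂n| = 200 Pa / 6.85×10⁻³ Pa/m = 29215 m ≈ 29.2 km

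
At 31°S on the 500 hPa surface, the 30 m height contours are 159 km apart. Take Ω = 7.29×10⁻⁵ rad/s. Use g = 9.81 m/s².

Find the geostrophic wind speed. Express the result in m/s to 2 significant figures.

Coriolis parameter at 31°S:
f = 2Ω sin φ = 2 × 7.29×10⁻⁵ × sin 31° = 7.51×10⁻⁵ s⁻¹
Height gradient: |∂Z/∂n| = 30 m / 159000 m = 1.89×10⁻⁴
On a pressure surface, geostrophic balance gives V_g = (g/f)|∂Z/∂n|:
V_g = 9.81 × 1.89×10⁻⁴ / 7.51×10⁻⁵ = 24.6 m/s

25 m/s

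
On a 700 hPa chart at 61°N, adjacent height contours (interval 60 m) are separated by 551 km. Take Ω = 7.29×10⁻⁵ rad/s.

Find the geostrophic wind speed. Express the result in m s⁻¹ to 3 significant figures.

Coriolis parameter at 61°N:
f = 2Ω sin φ = 2 × 7.29×10⁻⁵ × sin 61° = 1.28×10⁻⁴ s⁻¹
Height gradient: |∂Z/∂n| = 60 m / 551000 m = 1.09×10⁻⁴
On a pressure surface, geostrophic balance gives V_g = (g/f)|∂Z/∂n|:
V_g = 9.81 × 1.09×10⁻⁴ / 1.28×10⁻⁴ = 8.38 m/s

8.38 m s⁻¹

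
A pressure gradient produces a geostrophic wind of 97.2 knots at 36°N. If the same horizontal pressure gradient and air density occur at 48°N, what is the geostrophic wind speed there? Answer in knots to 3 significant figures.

With the same pressure gradient and density, V_g ∝ 1/f ∝ 1/sin φ.
V₂ = V₁ · sin φ₁ / sin φ₂ = 97.2 × sin 36° / sin 48°
V₂ = 97.2 × 0.5878/0.7431 = 76.9 knots

76.9 knots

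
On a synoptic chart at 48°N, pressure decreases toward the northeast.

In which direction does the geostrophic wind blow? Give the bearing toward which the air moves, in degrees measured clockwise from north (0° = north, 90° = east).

135°

The pressure-gradient force points toward the northeast (bearing 045°).
Geostrophic balance: in the Northern Hemisphere the Coriolis force deflects motion to the right, so the geostrophic wind blows 90° to the right of the pressure-gradient force (low pressure on the left).
Rotating 045° by 90° clockwise gives 135° — the wind blows toward the southeast.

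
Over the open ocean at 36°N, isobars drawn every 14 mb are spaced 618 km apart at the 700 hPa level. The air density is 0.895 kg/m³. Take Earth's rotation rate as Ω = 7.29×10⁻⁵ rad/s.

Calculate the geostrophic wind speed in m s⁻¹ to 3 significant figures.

Coriolis parameter at 36°N:
f = 2Ω sin φ = 2 × 7.29×10⁻⁵ × sin 36° = 8.57×10⁻⁵ s⁻¹
Pressure gradient: |∂P/∂n| = 1400 Pa / 618000 m = 2.27×10⁻³ Pa/m
Geostrophic balance (pressure-gradient force = Coriolis force):
V_g = (1/(fρ)) |∂P/∂n| = 2.27×10⁻³ / (8.57×10⁻⁵ × 0.895) = 29.5 m/s

29.5 m s⁻¹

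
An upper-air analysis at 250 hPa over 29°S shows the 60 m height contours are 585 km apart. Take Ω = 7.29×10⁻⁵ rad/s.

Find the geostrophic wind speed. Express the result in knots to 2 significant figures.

28 knots

Coriolis parameter at 29°S:
f = 2Ω sin φ = 2 × 7.29×10⁻⁵ × sin 29° = 7.07×10⁻⁵ s⁻¹
Height gradient: |∂Z/∂n| = 60 m / 585000 m = 1.03×10⁻⁴
On a pressure surface, geostrophic balance gives V_g = (g/f)|∂Z/∂n|:
V_g = 9.81 × 1.03×10⁻⁴ / 7.07×10⁻⁵ = 14.2 m/s
Converting: 14.2 m/s × 1.944 = 28 knots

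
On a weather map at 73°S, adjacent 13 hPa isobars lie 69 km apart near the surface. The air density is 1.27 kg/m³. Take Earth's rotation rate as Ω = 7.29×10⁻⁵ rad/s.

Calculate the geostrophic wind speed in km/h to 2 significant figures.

Coriolis parameter at 73°S:
f = 2Ω sin φ = 2 × 7.29×10⁻⁵ × sin 73° = 1.39×10⁻⁴ s⁻¹
Pressure gradient: |∂P/∂n| = 1300 Pa / 69000 m = 1.88×10⁻² Pa/m
Geostrophic balance (pressure-gradient force = Coriolis force):
V_g = (1/(fρ)) |∂P/∂n| = 1.88×10⁻² / (1.39×10⁻⁴ × 1.27) = 106 m/s
Converting: 106 m/s × 3.6 = 380 km/h

380 km/h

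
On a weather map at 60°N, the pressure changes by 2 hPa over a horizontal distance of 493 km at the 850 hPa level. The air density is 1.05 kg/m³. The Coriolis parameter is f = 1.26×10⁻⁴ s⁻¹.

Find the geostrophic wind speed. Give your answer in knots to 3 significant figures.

Pressure gradient: |∂P/∂n| = 200 Pa / 493000 m = 4.06×10⁻⁴ Pa/m
Geostrophic balance (pressure-gradient force = Coriolis force):
V_g = (1/(fρ)) |∂P/∂n| = 4.06×10⁻⁴ / (1.26×10⁻⁴ × 1.05) = 3.07 m/s
Converting: 3.07 m/s × 1.944 = 5.96 knots

5.96 knots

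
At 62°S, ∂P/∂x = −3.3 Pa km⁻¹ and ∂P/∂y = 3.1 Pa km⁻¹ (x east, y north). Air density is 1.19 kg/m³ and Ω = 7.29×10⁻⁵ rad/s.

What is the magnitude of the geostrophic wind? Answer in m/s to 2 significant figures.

30 m/s

Coriolis parameter at 62°S:
f = 2Ω sin φ = 2 × 7.29×10⁻⁵ × sin 62° = 1.29×10⁻⁴ s⁻¹
In the Southern Hemisphere f is negative: f = −1.29×10⁻⁴ s⁻¹.
Component geostrophic relations (x east, y north):
u_g = −(1/(fρ)) ∂P/∂y,  v_g = (1/(fρ)) ∂P/∂x
u_g = −(3.1×10⁻³)/(−1.29×10⁻⁴ × 1.19) = 20.2 m/s;  v_g = (−3.3×10⁻³)/(−1.29×10⁻⁴ × 1.19) = 21.5 m/s
|V_g| = √(u_g² + v_g²) = 29.6 m/s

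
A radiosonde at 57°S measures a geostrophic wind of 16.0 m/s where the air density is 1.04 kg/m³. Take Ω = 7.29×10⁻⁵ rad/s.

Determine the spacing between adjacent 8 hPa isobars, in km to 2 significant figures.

Coriolis parameter at 57°S:
f = 2Ω sin φ = 2 × 7.29×10⁻⁵ × sin 57° = 1.22×10⁻⁴ s⁻¹
Geostrophic balance rearranged: |∂P/∂n| = f ρ V_g
|∂P/∂n| = 1.22×10⁻⁴ × 1.04 × 16.0 = 2.03×10⁻³ Pa/m
Isobar spacing: Δn = ΔP/|∂P/∂n| = 800 Pa / 2.03×10⁻³ Pa/m = 393177 m ≈ 390 km

390 km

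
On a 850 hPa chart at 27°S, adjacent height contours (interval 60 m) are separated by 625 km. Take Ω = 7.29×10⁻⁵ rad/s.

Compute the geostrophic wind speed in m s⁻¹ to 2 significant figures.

14 m s⁻¹

Coriolis parameter at 27°S:
f = 2Ω sin φ = 2 × 7.29×10⁻⁵ × sin 27° = 6.62×10⁻⁵ s⁻¹
Height gradient: |∂Z/∂n| = 60 m / 625000 m = 9.60×10⁻⁵
On a pressure surface, geostrophic balance gives V_g = (g/f)|∂Z/∂n|:
V_g = 9.81 × 9.60×10⁻⁵ / 6.62×10⁻⁵ = 14.2 m/s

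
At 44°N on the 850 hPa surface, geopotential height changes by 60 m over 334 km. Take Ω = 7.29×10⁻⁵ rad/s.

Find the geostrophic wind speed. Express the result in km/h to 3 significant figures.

Coriolis parameter at 44°N:
f = 2Ω sin φ = 2 × 7.29×10⁻⁵ × sin 44° = 1.01×10⁻⁴ s⁻¹
Height gradient: |∂Z/∂n| = 60 m / 334000 m = 1.80×10⁻⁴
On a pressure surface, geostrophic balance gives V_g = (g/f)|∂Z/∂n|:
V_g = 9.81 × 1.80×10⁻⁴ / 1.01×10⁻⁴ = 17.4 m/s
Converting: 17.4 m/s × 3.6 = 62.6 km/h

62.6 km/h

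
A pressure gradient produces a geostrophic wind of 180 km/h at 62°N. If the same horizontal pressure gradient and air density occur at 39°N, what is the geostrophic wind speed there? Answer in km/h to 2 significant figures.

250 km/h

With the same pressure gradient and density, V_g ∝ 1/f ∝ 1/sin φ.
V₂ = V₁ · sin φ₁ / sin φ₂ = 180 × sin 62° / sin 39°
V₂ = 180 × 0.8829/0.6293 = 250 km/h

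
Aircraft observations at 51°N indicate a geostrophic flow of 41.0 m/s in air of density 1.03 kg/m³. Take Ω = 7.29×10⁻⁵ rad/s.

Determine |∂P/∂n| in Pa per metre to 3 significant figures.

4.78×10⁻³ Pa/m

Coriolis parameter at 51°N:
f = 2Ω sin φ = 2 × 7.29×10⁻⁵ × sin 51° = 1.13×10⁻⁴ s⁻¹
Geostrophic balance rearranged: |∂P/∂n| = f ρ V_g
|∂P/∂n| = 1.13×10⁻⁴ × 1.03 × 41.0 = 4.78×10⁻³ Pa/m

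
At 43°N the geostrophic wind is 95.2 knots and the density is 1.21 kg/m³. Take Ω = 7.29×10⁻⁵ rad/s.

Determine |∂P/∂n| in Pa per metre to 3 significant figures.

5.89×10⁻³ Pa/m

Coriolis parameter at 43°N:
f = 2Ω sin φ = 2 × 7.29×10⁻⁵ × sin 43° = 9.94×10⁻⁵ s⁻¹
Wind speed in SI: 95.2 knots = 49.0 m/s
Geostrophic balance rearranged: |∂P/∂n| = f ρ V_g
|∂P/∂n| = 9.94×10⁻⁵ × 1.21 × 49.0 = 5.89×10⁻³ Pa/m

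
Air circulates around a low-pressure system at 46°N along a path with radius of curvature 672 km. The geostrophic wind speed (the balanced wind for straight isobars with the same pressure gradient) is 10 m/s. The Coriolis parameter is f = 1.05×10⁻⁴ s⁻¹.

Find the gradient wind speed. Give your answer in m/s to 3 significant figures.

8.88 m/s

Around a low, centrifugal force acts outward with Coriolis, so pressure-gradient force balances both:
(1/ρ)|∂P/∂n| = fV + V²/R  →  V² + fR·V − fR·V_g = 0
With fR = 1.05×10⁻⁴ × 672×10³ m = 70.6 m/s:
V = [−fR + √((fR)² + 4 fR V_g)]/2 = [−70.6 + √(70.6² + 4×70.6×10)]/2 = 8.88 m/s
Subgeostrophic (V < V_g = 10 m/s), as expected around a low.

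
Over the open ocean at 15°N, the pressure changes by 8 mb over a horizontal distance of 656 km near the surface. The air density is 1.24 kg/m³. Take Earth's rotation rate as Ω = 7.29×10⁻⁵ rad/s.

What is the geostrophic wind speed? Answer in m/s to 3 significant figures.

Coriolis parameter at 15°N:
f = 2Ω sin φ = 2 × 7.29×10⁻⁵ × sin 15° = 3.77×10⁻⁵ s⁻¹
Pressure gradient: |∂P/∂n| = 800 Pa / 656000 m = 1.22×10⁻³ Pa/m
Geostrophic balance (pressure-gradient force = Coriolis force):
V_g = (1/(fρ)) |∂P/∂n| = 1.22×10⁻³ / (3.77×10⁻⁵ × 1.24) = 26.1 m/s

26.1 m/s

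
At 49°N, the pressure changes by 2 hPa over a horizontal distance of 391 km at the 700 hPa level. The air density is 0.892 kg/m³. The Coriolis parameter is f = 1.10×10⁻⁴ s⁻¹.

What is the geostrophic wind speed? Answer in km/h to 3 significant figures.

18.8 km/h

Pressure gradient: |∂P/∂n| = 200 Pa / 391000 m = 5.12×10⁻⁴ Pa/m
Geostrophic balance (pressure-gradient force = Coriolis force):
V_g = (1/(fρ)) |∂P/∂n| = 5.12×10⁻⁴ / (1.10×10⁻⁴ × 0.892) = 5.21 m/s
Converting: 5.21 m/s × 3.6 = 18.8 km/h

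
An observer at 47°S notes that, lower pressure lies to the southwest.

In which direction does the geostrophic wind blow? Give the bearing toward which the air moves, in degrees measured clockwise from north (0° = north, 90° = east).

135°

The pressure-gradient force points toward the southwest (bearing 225°).
Geostrophic balance: in the Southern Hemisphere the Coriolis force deflects motion to the left, so the geostrophic wind blows 90° to the left of the pressure-gradient force (low pressure on the right).
Rotating 225° by 90° counterclockwise gives 135° — the wind blows toward the southeast.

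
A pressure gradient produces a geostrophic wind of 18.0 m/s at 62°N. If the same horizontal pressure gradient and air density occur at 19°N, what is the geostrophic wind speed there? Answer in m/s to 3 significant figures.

With the same pressure gradient and density, V_g ∝ 1/f ∝ 1/sin φ.
V₂ = V₁ · sin φ₁ / sin φ₂ = 18.0 × sin 62° / sin 19°
V₂ = 18.0 × 0.8829/0.3256 = 48.8 m/s

48.8 m/s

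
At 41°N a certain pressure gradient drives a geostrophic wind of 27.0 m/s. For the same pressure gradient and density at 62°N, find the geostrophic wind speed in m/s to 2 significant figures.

20 m/s

With the same pressure gradient and density, V_g ∝ 1/f ∝ 1/sin φ.
V₂ = V₁ · sin φ₁ / sin φ₂ = 27.0 × sin 41° / sin 62°
V₂ = 27.0 × 0.6561/0.8829 = 20 m/s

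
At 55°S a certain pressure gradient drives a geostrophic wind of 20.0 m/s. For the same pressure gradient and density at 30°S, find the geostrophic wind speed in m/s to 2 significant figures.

33 m/s

With the same pressure gradient and density, V_g ∝ 1/f ∝ 1/sin φ.
V₂ = V₁ · sin φ₁ / sin φ₂ = 20.0 × sin 55° / sin 30°
V₂ = 20.0 × 0.8192/0.5000 = 33 m/s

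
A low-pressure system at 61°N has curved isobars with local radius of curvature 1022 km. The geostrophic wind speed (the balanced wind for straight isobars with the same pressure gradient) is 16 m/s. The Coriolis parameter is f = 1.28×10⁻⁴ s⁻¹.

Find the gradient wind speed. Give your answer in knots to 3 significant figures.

Around a low, centrifugal force acts outward with Coriolis, so pressure-gradient force balances both:
(1/ρ)|∂P/∂n| = fV + V²/R  →  V² + fR·V − fR·V_g = 0
With fR = 1.28×10⁻⁴ × 1022×10³ m = 131 m/s:
V = [−fR + √((fR)² + 4 fR V_g)]/2 = [−131 + √(131² + 4×131×16)]/2 = 14.4 m/s
Subgeostrophic (V < V_g = 16 m/s), as expected around a low.
Converting: 14.4 m/s × 1.944 = 28.0 knots

28.0 knots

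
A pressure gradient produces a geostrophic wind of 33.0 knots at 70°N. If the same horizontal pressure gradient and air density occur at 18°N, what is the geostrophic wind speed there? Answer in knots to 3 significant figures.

100 knots

With the same pressure gradient and density, V_g ∝ 1/f ∝ 1/sin φ.
V₂ = V₁ · sin φ₁ / sin φ₂ = 33.0 × sin 70° / sin 18°
V₂ = 33.0 × 0.9397/0.3090 = 100 knots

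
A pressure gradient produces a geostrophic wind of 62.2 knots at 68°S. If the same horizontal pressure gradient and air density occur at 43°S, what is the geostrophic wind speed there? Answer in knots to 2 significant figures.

With the same pressure gradient and density, V_g ∝ 1/f ∝ 1/sin φ.
V₂ = V₁ · sin φ₁ / sin φ₂ = 62.2 × sin 68° / sin 43°
V₂ = 62.2 × 0.9272/0.6820 = 85 knots

85 knots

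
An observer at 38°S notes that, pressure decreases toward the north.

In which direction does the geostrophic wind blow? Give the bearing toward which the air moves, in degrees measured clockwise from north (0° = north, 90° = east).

270°

The pressure-gradient force points toward the north (bearing 000°).
Geostrophic balance: in the Southern Hemisphere the Coriolis force deflects motion to the left, so the geostrophic wind blows 90° to the left of the pressure-gradient force (low pressure on the right).
Rotating 000° by 90° counterclockwise gives 270° — the wind blows toward the west.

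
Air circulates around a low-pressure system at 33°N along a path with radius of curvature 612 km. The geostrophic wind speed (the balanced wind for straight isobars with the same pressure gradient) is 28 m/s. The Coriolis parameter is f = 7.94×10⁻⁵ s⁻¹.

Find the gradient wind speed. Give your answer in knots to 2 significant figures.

Around a low, centrifugal force acts outward with Coriolis, so pressure-gradient force balances both:
(1/ρ)|∂P/∂n| = fV + V²/R  →  V² + fR·V − fR·V_g = 0
With fR = 7.94×10⁻⁵ × 612×10³ m = 48.6 m/s:
V = [−fR + √((fR)² + 4 fR V_g)]/2 = [−48.6 + √(48.6² + 4×48.6×28)]/2 = 19.9 m/s
Subgeostrophic (V < V_g = 28 m/s), as expected around a low.
Converting: 19.9 m/s × 1.944 = 39 knots

39 knots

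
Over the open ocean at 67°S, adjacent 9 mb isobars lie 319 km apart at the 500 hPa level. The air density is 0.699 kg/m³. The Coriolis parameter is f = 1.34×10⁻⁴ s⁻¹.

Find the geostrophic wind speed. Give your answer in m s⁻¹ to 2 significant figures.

30 m s⁻¹

Pressure gradient: |∂P/∂n| = 900 Pa / 319000 m = 2.82×10⁻³ Pa/m
Geostrophic balance (pressure-gradient force = Coriolis force):
V_g = (1/(fρ)) |∂P/∂n| = 2.82×10⁻³ / (1.34×10⁻⁴ × 0.699) = 30.1 m/s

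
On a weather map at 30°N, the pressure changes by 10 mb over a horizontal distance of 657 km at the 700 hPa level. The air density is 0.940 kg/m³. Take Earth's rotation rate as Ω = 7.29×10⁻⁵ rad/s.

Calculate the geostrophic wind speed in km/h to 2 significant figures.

80 km/h

Coriolis parameter at 30°N:
f = 2Ω sin φ = 2 × 7.29×10⁻⁵ × sin 30° = 7.29×10⁻⁵ s⁻¹
Pressure gradient: |∂P/∂n| = 1000 Pa / 657000 m = 1.52×10⁻³ Pa/m
Geostrophic balance (pressure-gradient force = Coriolis force):
V_g = (1/(fρ)) |∂P/∂n| = 1.52×10⁻³ / (7.29×10⁻⁵ × 0.940) = 22.2 m/s
Converting: 22.2 m/s × 3.6 = 80 km/h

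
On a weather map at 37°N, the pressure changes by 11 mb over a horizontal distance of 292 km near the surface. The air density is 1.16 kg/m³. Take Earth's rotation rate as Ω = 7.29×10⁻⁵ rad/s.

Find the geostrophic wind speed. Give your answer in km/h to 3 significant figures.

Coriolis parameter at 37°N:
f = 2Ω sin φ = 2 × 7.29×10⁻⁵ × sin 37° = 8.77×10⁻⁵ s⁻¹
Pressure gradient: |∂P/∂n| = 1100 Pa / 292000 m = 3.77×10⁻³ Pa/m
Geostrophic balance (pressure-gradient force = Coriolis force):
V_g = (1/(fρ)) |∂P/∂n| = 3.77×10⁻³ / (8.77×10⁻⁵ × 1.16) = 37.0 m/s
Converting: 37.0 m/s × 3.6 = 133 km/h

133 km/h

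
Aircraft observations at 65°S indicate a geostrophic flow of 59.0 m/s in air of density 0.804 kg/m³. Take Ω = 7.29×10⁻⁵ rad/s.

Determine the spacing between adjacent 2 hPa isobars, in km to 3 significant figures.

31.9 km

Coriolis parameter at 65°S:
f = 2Ω sin φ = 2 × 7.29×10⁻⁵ × sin 65° = 1.32×10⁻⁴ s⁻¹
Geostrophic balance rearranged: |∂P/∂n| = f ρ V_g
|∂P/∂n| = 1.32×10⁻⁴ × 0.804 × 59.0 = 6.27×10⁻³ Pa/m
Isobar spacing: Δn = ΔP/|∂P/∂n| = 200 Pa / 6.27×10⁻³ Pa/m = 31907 m ≈ 31.9 km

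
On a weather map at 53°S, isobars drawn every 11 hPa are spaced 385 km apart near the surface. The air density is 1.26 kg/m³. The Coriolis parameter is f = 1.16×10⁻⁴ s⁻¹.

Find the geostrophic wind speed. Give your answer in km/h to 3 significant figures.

70.4 km/h

Pressure gradient: |∂P/∂n| = 1100 Pa / 385000 m = 2.86×10⁻³ Pa/m
Geostrophic balance (pressure-gradient force = Coriolis force):
V_g = (1/(fρ)) |∂P/∂n| = 2.86×10⁻³ / (1.16×10⁻⁴ × 1.26) = 19.5 m/s
Converting: 19.5 m/s × 3.6 = 70.4 km/h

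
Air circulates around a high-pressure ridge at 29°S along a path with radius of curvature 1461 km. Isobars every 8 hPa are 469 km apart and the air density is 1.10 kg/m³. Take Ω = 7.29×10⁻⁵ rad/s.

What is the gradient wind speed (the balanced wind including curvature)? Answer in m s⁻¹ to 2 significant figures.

32 m s⁻¹

Coriolis parameter at 29°S:
f = 2Ω sin φ = 2 × 7.29×10⁻⁵ × sin 29° = 7.07×10⁻⁵ s⁻¹
Pressure gradient: |∂P/∂n| = 800 Pa / 469000 m = 1.71×10⁻³ Pa/m
Geostrophic speed: V_g = |∂P/∂n|/(fρ) = 1.71×10⁻³/(7.07×10⁻⁵ × 1.10) = 21.9 m/s
Around a high, pressure-gradient force acts outward with centrifugal, so Coriolis balances both:
fV = (1/ρ)|∂P/∂n| + V²/R  →  V² − fR·V + fR·V_g = 0
With fR = 7.07×10⁻⁵ × 1461×10³ m = 103 m/s:
V = [fR − √((fR)² − 4 fR V_g)]/2 = [103 − √(103² − 4×103×21.9)]/2 = 31.6 m/s
Supergeostrophic (V > V_g = 21.9 m/s), as expected around a high.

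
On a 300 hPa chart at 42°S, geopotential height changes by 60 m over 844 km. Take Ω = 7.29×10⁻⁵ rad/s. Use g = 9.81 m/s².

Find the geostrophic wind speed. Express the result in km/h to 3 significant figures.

25.7 km/h

Coriolis parameter at 42°S:
f = 2Ω sin φ = 2 × 7.29×10⁻⁵ × sin 42° = 9.76×10⁻⁵ s⁻¹
Height gradient: |∂Z/∂n| = 60 m / 844000 m = 7.11×10⁻⁵
On a pressure surface, geostrophic balance gives V_g = (g/f)|∂Z/∂n|:
V_g = 9.81 × 7.11×10⁻⁵ / 9.76×10⁻⁵ = 7.15 m/s
Converting: 7.15 m/s × 3.6 = 25.7 km/h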